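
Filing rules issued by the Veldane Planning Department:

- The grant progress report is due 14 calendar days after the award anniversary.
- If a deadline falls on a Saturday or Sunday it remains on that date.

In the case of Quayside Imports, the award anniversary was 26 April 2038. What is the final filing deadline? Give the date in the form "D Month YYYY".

10 May 2038

Adding 14 calendar days to 26 April 2038 gives 10 May 2038.
No adjustment is made for weekends or holidays, so 10 May 2038 stands.
The final due date is 10 May 2038.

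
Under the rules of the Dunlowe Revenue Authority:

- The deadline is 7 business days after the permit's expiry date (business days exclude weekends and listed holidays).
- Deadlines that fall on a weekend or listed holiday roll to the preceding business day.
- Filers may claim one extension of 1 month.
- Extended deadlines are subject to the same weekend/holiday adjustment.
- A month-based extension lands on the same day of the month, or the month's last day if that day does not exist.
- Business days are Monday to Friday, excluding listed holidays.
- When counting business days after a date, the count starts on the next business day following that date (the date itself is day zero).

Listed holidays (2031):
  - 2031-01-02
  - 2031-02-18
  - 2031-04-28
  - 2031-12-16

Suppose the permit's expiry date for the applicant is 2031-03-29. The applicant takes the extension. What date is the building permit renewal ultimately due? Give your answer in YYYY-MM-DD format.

Starting the day after 2031-03-29 and counting 7 business days lands on 2031-04-08.
2031-04-08 (Tuesday) is already a business day.
Applying the 1 month extension: 1 month after 2031-04-08 is 2031-05-08.
2031-05-08 falls on a Thursday, which is a business day, so no adjustment is needed.
So the filing is due 2031-05-08.

2031-05-08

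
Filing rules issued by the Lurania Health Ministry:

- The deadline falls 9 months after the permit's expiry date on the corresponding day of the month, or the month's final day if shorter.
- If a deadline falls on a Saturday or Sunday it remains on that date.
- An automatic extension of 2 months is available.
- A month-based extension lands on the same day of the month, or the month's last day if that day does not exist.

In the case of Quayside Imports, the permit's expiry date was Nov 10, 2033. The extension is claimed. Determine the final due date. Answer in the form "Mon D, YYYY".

Oct 10, 2034

Moving 9 months forward from Nov 10, 2033 on the corresponding day gives Aug 10, 2034.
Aug 10, 2034 is a Thursday; no weekend or holiday adjustment applies.
Add 2 months to Aug 10, 2034: Oct 10, 2034.
Oct 10, 2034 is a Tuesday; no weekend or holiday adjustment applies.
The final due date is Oct 10, 2034.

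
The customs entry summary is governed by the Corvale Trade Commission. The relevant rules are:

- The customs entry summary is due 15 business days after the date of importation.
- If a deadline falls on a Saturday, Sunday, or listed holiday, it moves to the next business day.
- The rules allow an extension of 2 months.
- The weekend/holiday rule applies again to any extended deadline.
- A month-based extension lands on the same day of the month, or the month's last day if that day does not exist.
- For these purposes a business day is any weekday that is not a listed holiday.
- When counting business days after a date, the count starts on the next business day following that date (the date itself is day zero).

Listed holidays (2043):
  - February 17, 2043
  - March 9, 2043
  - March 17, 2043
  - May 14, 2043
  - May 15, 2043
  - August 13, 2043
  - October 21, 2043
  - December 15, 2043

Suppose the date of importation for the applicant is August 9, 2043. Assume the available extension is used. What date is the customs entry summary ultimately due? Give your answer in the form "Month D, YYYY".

November 2, 2043

Starting the day after August 9, 2043 and counting 15 business days lands on August 31, 2043.
August 31, 2043 falls on a Monday, which is a business day, so no adjustment is needed.
The 2 months extension carries August 31, 2043 to October 31, 2043.
October 31, 2043 is a Saturday, so it moves to the next business day, November 2, 2043 (Monday).
Deadline: November 2, 2043.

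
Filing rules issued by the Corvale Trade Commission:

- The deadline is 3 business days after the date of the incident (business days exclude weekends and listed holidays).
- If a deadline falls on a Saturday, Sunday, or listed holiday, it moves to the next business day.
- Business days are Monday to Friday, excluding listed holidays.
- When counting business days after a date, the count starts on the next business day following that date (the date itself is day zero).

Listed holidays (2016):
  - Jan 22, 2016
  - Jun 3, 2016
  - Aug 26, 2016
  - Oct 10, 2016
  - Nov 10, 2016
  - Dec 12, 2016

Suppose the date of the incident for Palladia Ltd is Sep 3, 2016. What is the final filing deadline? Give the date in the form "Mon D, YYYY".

Counting 3 business days after Sep 3, 2016 (skipping weekends and listed holidays) reaches Sep 7, 2016.
Since Sep 7, 2016 is a Wednesday and not a holiday, the date is unchanged.
So the filing is due Sep 7, 2016.

Sep 7, 2016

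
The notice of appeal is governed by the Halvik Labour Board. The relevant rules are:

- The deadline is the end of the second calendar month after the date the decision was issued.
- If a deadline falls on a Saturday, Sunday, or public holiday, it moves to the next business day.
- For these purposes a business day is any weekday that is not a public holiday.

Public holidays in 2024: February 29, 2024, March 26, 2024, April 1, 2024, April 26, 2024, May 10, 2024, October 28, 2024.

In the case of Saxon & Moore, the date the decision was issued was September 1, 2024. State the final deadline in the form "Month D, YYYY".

2 months after September 1, 2024 falls in November 2024; the last day of that month is November 30, 2024.
November 30, 2024 is a Saturday; the next business day is December 2, 2024 (Monday).
So the filing is due December 2, 2024.

December 2, 2024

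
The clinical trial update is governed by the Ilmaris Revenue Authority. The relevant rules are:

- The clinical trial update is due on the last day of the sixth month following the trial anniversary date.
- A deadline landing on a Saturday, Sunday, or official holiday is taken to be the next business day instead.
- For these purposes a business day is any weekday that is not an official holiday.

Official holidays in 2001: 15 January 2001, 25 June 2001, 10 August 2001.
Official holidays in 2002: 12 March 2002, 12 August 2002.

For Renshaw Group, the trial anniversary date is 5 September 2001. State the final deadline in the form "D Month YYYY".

6 months after 5 September 2001 is March 2002; that month ends on 31 March 2002.
31 March 2002 is a Sunday; the next business day is 1 April 2002 (Monday).
Deadline: 1 April 2002.

1 April 2002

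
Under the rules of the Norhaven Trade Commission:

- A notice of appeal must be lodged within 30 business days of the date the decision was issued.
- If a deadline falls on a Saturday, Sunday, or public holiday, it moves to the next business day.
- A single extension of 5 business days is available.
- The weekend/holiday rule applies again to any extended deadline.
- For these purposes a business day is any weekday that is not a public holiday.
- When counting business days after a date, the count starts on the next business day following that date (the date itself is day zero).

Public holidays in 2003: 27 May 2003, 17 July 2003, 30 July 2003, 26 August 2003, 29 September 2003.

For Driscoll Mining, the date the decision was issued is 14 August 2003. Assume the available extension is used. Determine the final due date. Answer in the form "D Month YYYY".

6 October 2003

Starting the day after 14 August 2003 and counting 30 business days lands on 26 September 2003.
26 September 2003 falls on a Friday, which is a business day, so no adjustment is needed.
The 5-business-day extension runs from 26 September 2003 to 6 October 2003.
Since 6 October 2003 is a Monday and not a holiday, the date is unchanged.
So the filing is due 6 October 2003.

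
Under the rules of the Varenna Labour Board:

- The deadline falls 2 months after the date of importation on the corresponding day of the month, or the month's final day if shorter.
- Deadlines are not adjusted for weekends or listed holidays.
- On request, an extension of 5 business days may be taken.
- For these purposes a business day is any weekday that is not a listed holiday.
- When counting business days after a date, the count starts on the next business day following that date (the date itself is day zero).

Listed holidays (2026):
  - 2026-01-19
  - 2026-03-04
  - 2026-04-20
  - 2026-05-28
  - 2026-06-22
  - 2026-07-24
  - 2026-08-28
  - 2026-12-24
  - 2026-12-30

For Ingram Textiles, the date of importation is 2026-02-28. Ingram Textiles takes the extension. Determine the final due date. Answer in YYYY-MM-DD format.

2 months from 2026-02-28 is 2026-04-28.
No adjustment is made for weekends or holidays, so 2026-04-28 stands.
Applying the 5-business-day extension: 5 business days after 2026-04-28 is 2026-05-05.
2026-05-05 falls on a Tuesday. The rules make no weekend/holiday allowance, so it remains 2026-05-05.
Final deadline: 2026-05-05.

2026-05-05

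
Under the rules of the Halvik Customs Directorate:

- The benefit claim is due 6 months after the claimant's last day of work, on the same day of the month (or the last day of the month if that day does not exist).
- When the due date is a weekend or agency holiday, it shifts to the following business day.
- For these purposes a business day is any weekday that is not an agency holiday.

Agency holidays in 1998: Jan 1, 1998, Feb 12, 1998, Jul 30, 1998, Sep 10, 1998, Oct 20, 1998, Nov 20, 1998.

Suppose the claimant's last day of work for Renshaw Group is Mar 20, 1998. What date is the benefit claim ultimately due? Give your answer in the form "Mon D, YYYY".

6 months after Mar 20, 1998, on the same day of the month, is Sep 20, 1998.
Sep 20, 1998 falls on a Sunday. Rolling to the next business day gives Sep 21, 1998, a Monday.
The final due date is Sep 21, 1998.

Sep 21, 1998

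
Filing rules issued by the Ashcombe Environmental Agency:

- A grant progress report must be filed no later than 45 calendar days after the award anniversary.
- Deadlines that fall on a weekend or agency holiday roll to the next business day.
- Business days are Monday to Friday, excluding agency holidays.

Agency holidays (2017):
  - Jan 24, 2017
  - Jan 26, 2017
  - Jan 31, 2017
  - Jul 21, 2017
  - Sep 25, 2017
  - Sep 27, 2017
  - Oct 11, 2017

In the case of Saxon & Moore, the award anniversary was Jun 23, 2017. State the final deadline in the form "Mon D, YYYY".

Aug 7, 2017

Trigger date Jun 23, 2017 + 45 calendar days = Aug 7, 2017.
Aug 7, 2017 falls on a Monday, which is a business day, so no adjustment is needed.
Final deadline: Aug 7, 2017.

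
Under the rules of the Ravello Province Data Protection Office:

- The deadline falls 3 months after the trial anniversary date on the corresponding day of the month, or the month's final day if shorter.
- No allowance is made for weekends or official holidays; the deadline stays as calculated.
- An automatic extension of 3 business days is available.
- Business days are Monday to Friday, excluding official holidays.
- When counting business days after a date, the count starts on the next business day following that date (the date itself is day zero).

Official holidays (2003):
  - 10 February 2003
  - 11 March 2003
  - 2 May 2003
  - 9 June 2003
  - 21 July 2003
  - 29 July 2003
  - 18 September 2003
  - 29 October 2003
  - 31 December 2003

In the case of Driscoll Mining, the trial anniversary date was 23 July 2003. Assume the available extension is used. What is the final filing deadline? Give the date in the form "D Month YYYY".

3 months from 23 July 2003 is 23 October 2003.
23 October 2003 falls on a Thursday. The rules make no weekend/holiday allowance, so it remains 23 October 2003.
The 3-business-day extension runs from 23 October 2003 to 28 October 2003.
28 October 2003 falls on a Tuesday. The rules make no weekend/holiday allowance, so it remains 28 October 2003.
The final due date is 28 October 2003.

28 October 2003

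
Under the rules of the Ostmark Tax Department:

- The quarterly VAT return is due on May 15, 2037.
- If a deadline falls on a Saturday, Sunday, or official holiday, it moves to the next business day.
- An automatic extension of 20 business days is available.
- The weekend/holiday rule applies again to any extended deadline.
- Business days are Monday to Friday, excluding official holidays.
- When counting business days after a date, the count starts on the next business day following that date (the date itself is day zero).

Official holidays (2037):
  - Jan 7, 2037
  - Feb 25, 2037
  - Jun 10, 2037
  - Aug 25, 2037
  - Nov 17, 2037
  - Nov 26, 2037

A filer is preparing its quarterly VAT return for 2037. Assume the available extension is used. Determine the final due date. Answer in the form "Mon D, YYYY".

The stated deadline is May 15, 2037.
May 15, 2037 falls on a Friday, which is a business day, so no adjustment is needed.
Applying the 20-business-day extension: 20 business days after May 15, 2037 is Jun 15, 2037.
Jun 15, 2037 falls on a Monday, which is a business day, so no adjustment is needed.
The final due date is Jun 15, 2037.

Jun 15, 2037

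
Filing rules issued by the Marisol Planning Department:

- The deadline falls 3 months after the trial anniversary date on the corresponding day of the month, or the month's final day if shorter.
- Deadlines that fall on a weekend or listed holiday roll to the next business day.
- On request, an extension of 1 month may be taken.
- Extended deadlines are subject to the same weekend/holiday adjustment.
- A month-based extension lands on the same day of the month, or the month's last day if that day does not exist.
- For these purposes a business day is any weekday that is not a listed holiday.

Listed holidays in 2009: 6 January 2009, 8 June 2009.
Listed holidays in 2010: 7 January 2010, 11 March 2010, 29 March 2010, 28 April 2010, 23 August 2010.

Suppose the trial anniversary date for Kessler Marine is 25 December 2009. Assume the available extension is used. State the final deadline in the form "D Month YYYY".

3 months after 25 December 2009, on the same day of the month, is 25 March 2010.
Since 25 March 2010 is a Thursday and not a holiday, the date is unchanged.
Applying the 1 month extension: 1 month after 25 March 2010 is 25 April 2010.
25 April 2010 is a Sunday; the next business day is 26 April 2010 (Monday).
The final due date is 26 April 2010.

26 April 2010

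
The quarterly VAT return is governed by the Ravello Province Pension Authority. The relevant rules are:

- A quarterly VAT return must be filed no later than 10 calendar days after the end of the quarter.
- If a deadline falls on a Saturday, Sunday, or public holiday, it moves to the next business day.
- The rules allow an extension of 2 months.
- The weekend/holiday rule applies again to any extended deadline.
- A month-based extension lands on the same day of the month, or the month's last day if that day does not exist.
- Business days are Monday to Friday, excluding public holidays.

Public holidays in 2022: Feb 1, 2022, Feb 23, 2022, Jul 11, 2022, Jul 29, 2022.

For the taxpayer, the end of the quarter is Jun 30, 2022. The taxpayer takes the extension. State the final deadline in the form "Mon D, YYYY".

Sep 12, 2022

10 calendar days after Jun 30, 2022 is Jul 10, 2022.
Jul 10, 2022 falls on a Sunday. Rolling to the next business day gives Jul 12, 2022, a Tuesday.
Applying the 2 months extension: 2 months after Jul 12, 2022 is Sep 12, 2022.
Since Sep 12, 2022 is a Monday and not a holiday, the date is unchanged.
The final due date is Sep 12, 2022.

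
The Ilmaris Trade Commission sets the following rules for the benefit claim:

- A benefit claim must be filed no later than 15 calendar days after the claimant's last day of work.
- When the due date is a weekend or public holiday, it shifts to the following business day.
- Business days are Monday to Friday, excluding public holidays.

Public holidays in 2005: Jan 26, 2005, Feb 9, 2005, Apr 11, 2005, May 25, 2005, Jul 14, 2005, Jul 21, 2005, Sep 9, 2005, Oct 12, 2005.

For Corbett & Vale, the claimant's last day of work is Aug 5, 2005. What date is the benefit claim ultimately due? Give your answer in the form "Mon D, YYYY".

From Aug 5, 2005, 15 calendar days later is Aug 20, 2005.
Aug 20, 2005 is a Saturday, so it moves to the next business day, Aug 22, 2005 (Monday).
The final due date is Aug 22, 2005.

Aug 22, 2005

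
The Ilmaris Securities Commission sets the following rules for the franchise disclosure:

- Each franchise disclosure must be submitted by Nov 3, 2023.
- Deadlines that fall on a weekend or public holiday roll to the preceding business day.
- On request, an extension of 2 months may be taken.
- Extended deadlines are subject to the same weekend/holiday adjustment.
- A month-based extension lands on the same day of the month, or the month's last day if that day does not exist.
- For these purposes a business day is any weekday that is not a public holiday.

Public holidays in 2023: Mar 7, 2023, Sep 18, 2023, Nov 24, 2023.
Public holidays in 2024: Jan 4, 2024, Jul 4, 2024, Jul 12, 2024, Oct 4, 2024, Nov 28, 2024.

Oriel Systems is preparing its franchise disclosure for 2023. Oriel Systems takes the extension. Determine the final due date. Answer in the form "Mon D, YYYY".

Start from the fixed due date, Nov 3, 2023.
Nov 3, 2023 falls on a Friday, which is a business day, so no adjustment is needed.
Add 2 months to Nov 3, 2023: Jan 3, 2024.
Since Jan 3, 2024 is a Wednesday and not a holiday, the date is unchanged.
Final deadline: Jan 3, 2024.

Jan 3, 2024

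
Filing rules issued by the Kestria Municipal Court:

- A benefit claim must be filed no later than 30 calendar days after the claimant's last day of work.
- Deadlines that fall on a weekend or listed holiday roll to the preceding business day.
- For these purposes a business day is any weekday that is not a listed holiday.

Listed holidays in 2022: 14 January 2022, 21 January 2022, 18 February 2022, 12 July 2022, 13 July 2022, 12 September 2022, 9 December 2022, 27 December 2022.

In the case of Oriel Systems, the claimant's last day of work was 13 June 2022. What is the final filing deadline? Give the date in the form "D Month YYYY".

Trigger date 13 June 2022 + 30 calendar days = 13 July 2022.
13 July 2022 is a listed holiday; the preceding business day is 11 July 2022 (Monday).
Final deadline: 11 July 2022.

11 July 2022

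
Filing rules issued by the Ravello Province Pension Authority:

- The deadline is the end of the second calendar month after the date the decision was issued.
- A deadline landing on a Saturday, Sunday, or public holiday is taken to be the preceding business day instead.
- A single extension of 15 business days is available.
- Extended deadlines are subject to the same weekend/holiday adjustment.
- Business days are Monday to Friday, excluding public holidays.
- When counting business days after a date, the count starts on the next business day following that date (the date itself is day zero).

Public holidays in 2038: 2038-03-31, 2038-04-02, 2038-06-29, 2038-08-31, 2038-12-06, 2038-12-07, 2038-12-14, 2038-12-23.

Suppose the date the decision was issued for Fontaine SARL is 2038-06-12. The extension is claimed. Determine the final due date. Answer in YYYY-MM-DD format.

The second month after 2038-06-12 is August 2038, whose last day is 2038-08-31.
2038-08-31 falls on a listed holiday. Rolling to the preceding business day gives 2038-08-30, a Monday.
Applying the 15-business-day extension: 15 business days after 2038-08-30 is 2038-09-21.
Since 2038-09-21 is a Tuesday and not a holiday, the date is unchanged.
Final deadline: 2038-09-21.

2038-09-21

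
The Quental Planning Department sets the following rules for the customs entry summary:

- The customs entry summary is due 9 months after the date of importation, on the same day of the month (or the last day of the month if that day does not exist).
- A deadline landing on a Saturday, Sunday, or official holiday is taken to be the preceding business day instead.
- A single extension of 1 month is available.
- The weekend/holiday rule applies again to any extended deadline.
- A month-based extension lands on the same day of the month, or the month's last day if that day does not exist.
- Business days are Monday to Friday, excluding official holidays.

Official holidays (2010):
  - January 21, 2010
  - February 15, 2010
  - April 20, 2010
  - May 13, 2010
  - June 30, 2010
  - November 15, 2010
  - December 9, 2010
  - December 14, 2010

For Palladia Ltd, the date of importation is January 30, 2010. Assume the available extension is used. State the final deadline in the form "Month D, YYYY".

November 29, 2010

9 months from January 30, 2010 is October 30, 2010.
October 30, 2010 falls on a Saturday. Rolling to the preceding business day gives October 29, 2010, a Friday.
Add 1 month to October 29, 2010: November 29, 2010.
November 29, 2010 (Monday) is already a business day.
Final deadline: November 29, 2010.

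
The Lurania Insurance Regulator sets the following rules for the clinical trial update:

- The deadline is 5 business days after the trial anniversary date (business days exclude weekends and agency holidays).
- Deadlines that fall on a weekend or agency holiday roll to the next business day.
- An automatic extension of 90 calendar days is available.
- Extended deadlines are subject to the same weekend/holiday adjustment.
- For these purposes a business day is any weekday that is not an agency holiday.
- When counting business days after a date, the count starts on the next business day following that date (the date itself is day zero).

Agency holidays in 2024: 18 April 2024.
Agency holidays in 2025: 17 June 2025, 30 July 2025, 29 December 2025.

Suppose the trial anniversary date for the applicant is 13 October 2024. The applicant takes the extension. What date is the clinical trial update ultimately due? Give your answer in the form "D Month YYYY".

5 business days after 13 October 2024, excluding weekends and holidays, is 18 October 2024.
18 October 2024 falls on a Friday, which is a business day, so no adjustment is needed.
Add the 90 calendar-day extension to 18 October 2024: 16 January 2025.
Since 16 January 2025 is a Thursday and not a holiday, the date is unchanged.
The final due date is 16 January 2025.

16 January 2025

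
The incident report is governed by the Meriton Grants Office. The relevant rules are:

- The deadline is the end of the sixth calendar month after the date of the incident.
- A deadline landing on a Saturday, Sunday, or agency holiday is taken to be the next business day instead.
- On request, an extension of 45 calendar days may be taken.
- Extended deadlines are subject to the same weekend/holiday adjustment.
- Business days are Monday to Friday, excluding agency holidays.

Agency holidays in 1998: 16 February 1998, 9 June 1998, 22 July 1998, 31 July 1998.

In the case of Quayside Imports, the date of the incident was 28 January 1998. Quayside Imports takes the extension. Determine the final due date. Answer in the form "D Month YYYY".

6 months after 28 January 1998 is July 1998; that month ends on 31 July 1998.
31 July 1998 falls on a listed holiday. Rolling to the next business day gives 3 August 1998, a Monday.
The 45-calendar-day extension moves the deadline from 3 August 1998 to 17 September 1998.
17 September 1998 (Thursday) is already a business day.
So the filing is due 17 September 1998.

17 September 1998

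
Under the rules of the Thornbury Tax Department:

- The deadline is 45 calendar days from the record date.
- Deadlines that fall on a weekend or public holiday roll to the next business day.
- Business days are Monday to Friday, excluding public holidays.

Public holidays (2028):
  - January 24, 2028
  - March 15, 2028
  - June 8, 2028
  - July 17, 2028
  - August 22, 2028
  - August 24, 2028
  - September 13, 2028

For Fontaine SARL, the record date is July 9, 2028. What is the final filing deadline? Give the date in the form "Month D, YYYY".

August 23, 2028

45 calendar days after July 9, 2028 is August 23, 2028.
August 23, 2028 falls on a Wednesday, which is a business day, so no adjustment is needed.
Deadline: August 23, 2028.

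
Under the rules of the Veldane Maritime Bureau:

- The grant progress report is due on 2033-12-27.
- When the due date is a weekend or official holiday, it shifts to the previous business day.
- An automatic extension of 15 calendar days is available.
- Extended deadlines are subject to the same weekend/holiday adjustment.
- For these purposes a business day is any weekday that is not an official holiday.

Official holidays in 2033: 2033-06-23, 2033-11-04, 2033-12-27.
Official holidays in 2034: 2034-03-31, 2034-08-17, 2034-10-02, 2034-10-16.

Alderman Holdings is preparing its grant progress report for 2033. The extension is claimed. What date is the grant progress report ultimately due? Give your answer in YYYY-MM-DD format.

The stated deadline is 2033-12-27.
2033-12-27 is a listed holiday; the preceding business day is 2033-12-26 (Monday).
With the 15-day extension, 2033-12-26 becomes 2034-01-10.
Since 2034-01-10 is a Tuesday and not a holiday, the date is unchanged.
Final deadline: 2034-01-10.

2034-01-10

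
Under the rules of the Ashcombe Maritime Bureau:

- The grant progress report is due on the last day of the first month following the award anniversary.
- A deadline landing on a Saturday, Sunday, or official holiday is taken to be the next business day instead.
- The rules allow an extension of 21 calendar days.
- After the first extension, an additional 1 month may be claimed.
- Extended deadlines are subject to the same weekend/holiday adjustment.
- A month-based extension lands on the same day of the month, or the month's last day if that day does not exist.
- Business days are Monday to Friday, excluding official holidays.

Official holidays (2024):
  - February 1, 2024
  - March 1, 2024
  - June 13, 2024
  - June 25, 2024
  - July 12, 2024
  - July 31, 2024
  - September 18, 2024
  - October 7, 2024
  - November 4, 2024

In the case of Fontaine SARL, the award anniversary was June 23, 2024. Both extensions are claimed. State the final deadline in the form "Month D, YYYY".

1 month after June 23, 2024 falls in July 2024; the last day of that month is July 31, 2024.
July 31, 2024 falls on a listed holiday. Rolling to the next business day gives August 1, 2024, a Thursday.
Applying the 21-calendar-day extension: August 1, 2024 + 21 days = August 22, 2024.
August 22, 2024 falls on a Thursday, which is a business day, so no adjustment is needed.
Add 1 month to August 22, 2024: September 22, 2024.
Because September 22, 2024 is a Sunday, the deadline becomes September 23, 2024 (Monday).
So the filing is due September 23, 2024.

September 23, 2024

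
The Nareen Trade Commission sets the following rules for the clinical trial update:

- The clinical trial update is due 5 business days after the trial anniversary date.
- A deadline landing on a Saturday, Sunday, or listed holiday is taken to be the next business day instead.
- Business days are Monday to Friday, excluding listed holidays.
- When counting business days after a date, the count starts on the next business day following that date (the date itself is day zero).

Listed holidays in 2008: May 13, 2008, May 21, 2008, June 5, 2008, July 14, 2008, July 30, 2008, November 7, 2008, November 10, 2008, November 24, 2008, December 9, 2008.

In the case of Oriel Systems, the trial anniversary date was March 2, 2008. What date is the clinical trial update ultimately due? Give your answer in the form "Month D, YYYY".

5 business days after March 2, 2008, excluding weekends and holidays, is March 7, 2008.
March 7, 2008 is a Friday and not a listed holiday, so it stands.
Final deadline: March 7, 2008.

March 7, 2008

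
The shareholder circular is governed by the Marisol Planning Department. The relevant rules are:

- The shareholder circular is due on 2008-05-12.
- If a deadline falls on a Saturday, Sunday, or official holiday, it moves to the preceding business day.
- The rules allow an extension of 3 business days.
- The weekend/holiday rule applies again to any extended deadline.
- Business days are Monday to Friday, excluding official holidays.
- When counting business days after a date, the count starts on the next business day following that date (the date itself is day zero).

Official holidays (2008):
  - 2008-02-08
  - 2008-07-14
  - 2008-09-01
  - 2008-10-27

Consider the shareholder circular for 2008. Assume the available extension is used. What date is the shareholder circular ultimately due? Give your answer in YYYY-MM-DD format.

The stated deadline is 2008-05-12.
2008-05-12 is a Monday and not a listed holiday, so it stands.
Counting 3 further business days from 2008-05-12 reaches 2008-05-15.
Since 2008-05-15 is a Thursday and not a holiday, the date is unchanged.
Final deadline: 2008-05-15.

2008-05-15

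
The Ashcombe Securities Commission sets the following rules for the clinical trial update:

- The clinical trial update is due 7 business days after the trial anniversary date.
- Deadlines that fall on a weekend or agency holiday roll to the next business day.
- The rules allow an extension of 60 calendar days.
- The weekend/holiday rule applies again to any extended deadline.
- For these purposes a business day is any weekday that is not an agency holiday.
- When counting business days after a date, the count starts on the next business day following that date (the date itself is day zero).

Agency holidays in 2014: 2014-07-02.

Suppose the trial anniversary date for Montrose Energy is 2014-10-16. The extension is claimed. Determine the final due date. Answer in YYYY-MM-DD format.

2014-12-26

Counting 7 business days after 2014-10-16 (skipping weekends and listed holidays) reaches 2014-10-27.
2014-10-27 is a Monday and not a listed holiday, so it stands.
The 60-calendar-day extension moves the deadline from 2014-10-27 to 2014-12-26.
2014-12-26 (Friday) is already a business day.
Final deadline: 2014-12-26.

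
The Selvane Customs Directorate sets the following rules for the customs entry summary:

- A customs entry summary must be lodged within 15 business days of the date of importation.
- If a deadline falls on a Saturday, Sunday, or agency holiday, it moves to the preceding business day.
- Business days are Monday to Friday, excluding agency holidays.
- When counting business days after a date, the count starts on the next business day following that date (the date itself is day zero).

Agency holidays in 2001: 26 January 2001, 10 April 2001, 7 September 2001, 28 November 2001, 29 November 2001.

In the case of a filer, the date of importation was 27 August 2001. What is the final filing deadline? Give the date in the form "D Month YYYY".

18 September 2001

Counting 15 business days after 27 August 2001 (skipping weekends and listed holidays) reaches 18 September 2001.
18 September 2001 (Tuesday) is already a business day.
The final due date is 18 September 2001.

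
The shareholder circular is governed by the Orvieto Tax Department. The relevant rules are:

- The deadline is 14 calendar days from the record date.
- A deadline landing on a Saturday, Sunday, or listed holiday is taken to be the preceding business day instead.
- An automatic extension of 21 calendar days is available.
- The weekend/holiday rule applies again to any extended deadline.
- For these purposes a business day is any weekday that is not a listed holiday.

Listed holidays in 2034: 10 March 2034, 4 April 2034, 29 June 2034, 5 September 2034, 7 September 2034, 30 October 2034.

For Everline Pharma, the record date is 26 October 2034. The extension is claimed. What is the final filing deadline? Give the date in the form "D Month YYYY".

14 calendar days after 26 October 2034 is 9 November 2034.
9 November 2034 falls on a Thursday, which is a business day, so no adjustment is needed.
Add the 21 calendar-day extension to 9 November 2034: 30 November 2034.
30 November 2034 falls on a Thursday, which is a business day, so no adjustment is needed.
Final deadline: 30 November 2034.

30 November 2034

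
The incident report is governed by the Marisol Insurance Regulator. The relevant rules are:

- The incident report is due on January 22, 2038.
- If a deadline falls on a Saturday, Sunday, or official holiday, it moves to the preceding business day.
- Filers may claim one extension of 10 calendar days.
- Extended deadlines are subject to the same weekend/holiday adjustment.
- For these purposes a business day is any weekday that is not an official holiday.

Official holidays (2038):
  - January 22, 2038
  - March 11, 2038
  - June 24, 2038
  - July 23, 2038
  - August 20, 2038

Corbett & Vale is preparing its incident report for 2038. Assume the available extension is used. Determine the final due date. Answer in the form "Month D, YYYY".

Start from the fixed due date, January 22, 2038.
January 22, 2038 is a listed holiday, so it moves to the preceding business day, January 21, 2038 (Thursday).
With the 10-day extension, January 21, 2038 becomes January 31, 2038.
January 31, 2038 is a Sunday, so it moves to the preceding business day, January 29, 2038 (Friday).
Final deadline: January 29, 2038.

January 29, 2038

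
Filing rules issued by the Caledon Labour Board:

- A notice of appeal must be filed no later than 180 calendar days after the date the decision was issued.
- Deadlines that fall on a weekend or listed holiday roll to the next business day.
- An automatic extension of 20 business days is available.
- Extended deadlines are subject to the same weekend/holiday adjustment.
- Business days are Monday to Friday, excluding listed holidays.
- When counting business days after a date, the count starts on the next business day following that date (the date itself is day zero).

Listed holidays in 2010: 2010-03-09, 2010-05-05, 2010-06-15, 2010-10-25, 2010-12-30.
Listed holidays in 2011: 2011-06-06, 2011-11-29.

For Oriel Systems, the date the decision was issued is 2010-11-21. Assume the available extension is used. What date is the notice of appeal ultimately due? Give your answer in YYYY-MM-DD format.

Trigger date 2010-11-21 + 180 calendar days = 2011-05-20.
Since 2011-05-20 is a Friday and not a holiday, the date is unchanged.
Counting 20 further business days from 2011-05-20 reaches 2011-06-20.
2011-06-20 is a Monday and not a listed holiday, so it stands.
So the filing is due 2011-06-20.

2011-06-20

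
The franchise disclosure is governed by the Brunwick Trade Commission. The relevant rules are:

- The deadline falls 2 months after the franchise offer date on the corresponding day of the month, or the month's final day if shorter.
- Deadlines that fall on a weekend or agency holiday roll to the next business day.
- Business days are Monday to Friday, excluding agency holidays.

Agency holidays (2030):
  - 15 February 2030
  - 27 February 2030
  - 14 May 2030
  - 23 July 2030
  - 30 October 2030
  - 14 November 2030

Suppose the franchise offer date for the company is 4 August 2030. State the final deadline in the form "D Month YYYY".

Moving 2 months forward from 4 August 2030 on the corresponding day gives 4 October 2030.
Since 4 October 2030 is a Friday and not a holiday, the date is unchanged.
The final due date is 4 October 2030.

4 October 2030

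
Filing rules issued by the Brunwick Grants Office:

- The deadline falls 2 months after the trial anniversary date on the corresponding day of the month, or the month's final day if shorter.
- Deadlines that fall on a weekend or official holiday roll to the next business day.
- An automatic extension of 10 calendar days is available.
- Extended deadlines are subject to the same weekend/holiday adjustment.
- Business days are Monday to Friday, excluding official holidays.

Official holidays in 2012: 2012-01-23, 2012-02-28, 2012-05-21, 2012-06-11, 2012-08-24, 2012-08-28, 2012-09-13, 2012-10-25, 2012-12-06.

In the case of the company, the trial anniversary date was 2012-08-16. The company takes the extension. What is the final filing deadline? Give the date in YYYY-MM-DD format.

2012-10-26

2 months from 2012-08-16 is 2012-10-16.
2012-10-16 is a Tuesday and not a listed holiday, so it stands.
The 10-calendar-day extension moves the deadline from 2012-10-16 to 2012-10-26.
2012-10-26 is a Friday and not a listed holiday, so it stands.
So the filing is due 2012-10-26.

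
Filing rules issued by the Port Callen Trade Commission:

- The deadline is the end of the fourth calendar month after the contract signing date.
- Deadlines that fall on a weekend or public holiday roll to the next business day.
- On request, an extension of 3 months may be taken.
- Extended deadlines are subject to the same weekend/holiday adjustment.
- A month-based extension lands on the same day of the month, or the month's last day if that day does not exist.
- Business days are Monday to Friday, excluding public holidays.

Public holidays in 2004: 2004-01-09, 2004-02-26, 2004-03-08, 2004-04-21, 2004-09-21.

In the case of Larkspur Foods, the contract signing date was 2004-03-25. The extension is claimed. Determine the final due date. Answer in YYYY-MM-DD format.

2004-11-02

4 months after 2004-03-25 falls in July 2004; the last day of that month is 2004-07-31.
Because 2004-07-31 is a Saturday, the deadline becomes 2004-08-02 (Monday).
The 3 months extension carries 2004-08-02 to 2004-11-02.
2004-11-02 (Tuesday) is already a business day.
Deadline: 2004-11-02.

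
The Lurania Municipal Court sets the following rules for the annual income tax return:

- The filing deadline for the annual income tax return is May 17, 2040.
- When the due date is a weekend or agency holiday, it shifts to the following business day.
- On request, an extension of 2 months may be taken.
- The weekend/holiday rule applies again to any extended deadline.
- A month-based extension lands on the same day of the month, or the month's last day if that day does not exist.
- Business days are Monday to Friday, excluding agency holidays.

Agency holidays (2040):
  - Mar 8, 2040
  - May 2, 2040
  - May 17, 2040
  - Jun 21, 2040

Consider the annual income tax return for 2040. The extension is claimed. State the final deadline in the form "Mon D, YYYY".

The stated deadline is May 17, 2040.
Because May 17, 2040 is a listed holiday, the deadline becomes May 18, 2040 (Friday).
The 2 months extension carries May 18, 2040 to Jul 18, 2040.
Since Jul 18, 2040 is a Wednesday and not a holiday, the date is unchanged.
The final due date is Jul 18, 2040.

Jul 18, 2040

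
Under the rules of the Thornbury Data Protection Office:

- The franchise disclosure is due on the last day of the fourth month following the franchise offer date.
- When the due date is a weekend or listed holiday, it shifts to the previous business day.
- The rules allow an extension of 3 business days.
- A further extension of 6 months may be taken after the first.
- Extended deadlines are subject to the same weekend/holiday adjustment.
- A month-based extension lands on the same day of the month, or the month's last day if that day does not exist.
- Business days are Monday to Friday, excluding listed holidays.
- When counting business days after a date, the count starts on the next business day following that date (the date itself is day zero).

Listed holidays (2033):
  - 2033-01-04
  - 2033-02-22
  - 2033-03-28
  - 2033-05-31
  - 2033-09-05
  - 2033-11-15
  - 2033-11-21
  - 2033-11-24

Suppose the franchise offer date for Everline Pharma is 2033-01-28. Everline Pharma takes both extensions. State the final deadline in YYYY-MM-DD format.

The fourth month after 2033-01-28 is May 2033, whose last day is 2033-05-31.
2033-05-31 is a listed holiday; the preceding business day is 2033-05-30 (Monday).
The 3-business-day extension runs from 2033-05-30 to 2033-06-03.
Since 2033-06-03 is a Friday and not a holiday, the date is unchanged.
Add 6 months to 2033-06-03: 2033-12-03.
Because 2033-12-03 is a Saturday, the deadline becomes 2033-12-02 (Friday).
Deadline: 2033-12-02.

2033-12-02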